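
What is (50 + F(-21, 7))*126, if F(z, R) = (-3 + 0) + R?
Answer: 6804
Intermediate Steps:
F(z, R) = -3 + R
(50 + F(-21, 7))*126 = (50 + (-3 + 7))*126 = (50 + 4)*126 = 54*126 = 6804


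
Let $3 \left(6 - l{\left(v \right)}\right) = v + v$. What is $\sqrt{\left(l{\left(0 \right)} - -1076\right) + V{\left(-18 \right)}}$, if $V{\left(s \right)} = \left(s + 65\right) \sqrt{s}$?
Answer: $\sqrt{1082 + 141 i \sqrt{2}} \approx 33.032 + 3.0184 i$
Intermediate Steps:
$V{\left(s \right)} = \sqrt{s} \left(65 + s\right)$ ($V{\left(s \right)} = \left(65 + s\right) \sqrt{s} = \sqrt{s} \left(65 + s\right)$)
$l{\left(v \right)} = 6 - \frac{2 v}{3}$ ($l{\left(v \right)} = 6 - \frac{v + v}{3} = 6 - \frac{2 v}{3}$)
$\sqrt{\left(l{\left(0 \right)} - -1076\right) + V{\left(-18 \right)}} = \sqrt{\left(\left(6 - 0\right) - -1076\right) + \sqrt{-18} \left(65 - 18\right)} = \sqrt{\left(\left(6 + 0\right) + 1076\right) + 3 i \sqrt{2} \cdot 47} = \sqrt{\left(6 + 1076\right) + 141 i \sqrt{2}} = \sqrt{1082 + 141 i \sqrt{2}}$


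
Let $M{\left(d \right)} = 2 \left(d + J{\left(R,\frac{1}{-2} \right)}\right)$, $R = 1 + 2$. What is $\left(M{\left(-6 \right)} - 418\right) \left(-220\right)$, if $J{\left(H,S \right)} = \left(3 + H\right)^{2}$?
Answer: $78760$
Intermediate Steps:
$R = 3$
$M{\left(d \right)} = 72 + 2 d$ ($M{\left(d \right)} = 2 \left(d + \left(3 + 3\right)^{2}\right) = 2 \left(d + 6^{2}\right) = 2 \left(d + 36\right) = 2 \left(36 + d\right) = 72 + 2 d$)
$\left(M{\left(-6 \right)} - 418\right) \left(-220\right) = \left(\left(72 + 2 \left(-6\right)\right) - 418\right) \left(-220\right) = \left(\left(72 - 12\right) - 418\right) \left(-220\right) = \left(60 - 418\right) \left(-220\right) = \left(-358\right) \left(-220\right) = 78760$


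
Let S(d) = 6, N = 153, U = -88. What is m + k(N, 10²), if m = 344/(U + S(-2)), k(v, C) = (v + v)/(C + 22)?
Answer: -4219/2501 ≈ -1.6869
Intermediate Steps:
k(v, C) = 2*v/(22 + C) (k(v, C) = (2*v)/(22 + C) = 2*v/(22 + C))
m = -172/41 (m = 344/(-88 + 6) = 344/(-82) = -1/82*344 = -172/41 ≈ -4.1951)
m + k(N, 10²) = -172/41 + 2*153/(22 + 10²) = -172/41 + 2*153/(22 + 100) = -172/41 + 2*153/122 = -172/41 + 2*153*(1/122) = -172/41 + 153/61 = -4219/2501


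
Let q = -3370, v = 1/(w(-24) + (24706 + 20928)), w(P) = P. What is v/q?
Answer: -1/153705700 ≈ -6.5059e-9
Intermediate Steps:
v = 1/45610 (v = 1/(-24 + (24706 + 20928)) = 1/(-24 + 45634) = 1/45610 ≈ 2.1925e-5)
v/q = (1/45610)/(-3370) = (1/45610)*(-1/3370) = -1/153705700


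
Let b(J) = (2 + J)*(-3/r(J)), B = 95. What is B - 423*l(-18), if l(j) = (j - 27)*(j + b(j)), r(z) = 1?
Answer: 571145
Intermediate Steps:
b(J) = -6 - 3*J (b(J) = (2 + J)*(-3/1) = (2 + J)*(-3*1) = (2 + J)*(-3) = -6 - 3*J)
l(j) = (-27 + j)*(-6 - 2*j) (l(j) = (j - 27)*(j + (-6 - 3*j)) = (-27 + j)*(-6 - 2*j))
B - 423*l(-18) = 95 - 423*(162 - 2*(-18)² + 48*(-18)) = 95 - 423*(162 - 2*324 - 864) = 95 - 423*(162 - 648 - 864) = 95 - 423*(-1350) = 95 + 571050 = 571145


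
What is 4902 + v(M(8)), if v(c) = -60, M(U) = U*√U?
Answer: 4842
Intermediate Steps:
M(U) = U^(3/2)
4902 + v(M(8)) = 4902 - 60 = 4842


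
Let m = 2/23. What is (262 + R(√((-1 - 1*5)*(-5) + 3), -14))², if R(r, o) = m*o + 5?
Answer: 37368769/529 ≈ 70640.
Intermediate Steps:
m = 2/23 (m = 2*(1/23) = 2/23 ≈ 0.086957)
R(r, o) = 5 + 2*o/23 (R(r, o) = 2*o/23 + 5 = 5 + 2*o/23)
(262 + R(√((-1 - 1*5)*(-5) + 3), -14))² = (262 + (5 + (2/23)*(-14)))² = (262 + (5 - 28/23))² = (262 + 87/23)² = (6113/23)² = 37368769/529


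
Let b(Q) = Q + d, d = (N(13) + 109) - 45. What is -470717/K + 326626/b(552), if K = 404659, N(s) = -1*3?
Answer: 131883601013/248055967 ≈ 531.67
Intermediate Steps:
N(s) = -3
d = 61 (d = (-3 + 109) - 45 = 106 - 45 = 61)
b(Q) = 61 + Q (b(Q) = Q + 61 = 61 + Q)
-470717/K + 326626/b(552) = -470717/404659 + 326626/(61 + 552) = -470717*1/404659 + 326626/613 = -470717/404659 + 326626*(1/613) = -470717/404659 + 326626/613 = 131883601013/248055967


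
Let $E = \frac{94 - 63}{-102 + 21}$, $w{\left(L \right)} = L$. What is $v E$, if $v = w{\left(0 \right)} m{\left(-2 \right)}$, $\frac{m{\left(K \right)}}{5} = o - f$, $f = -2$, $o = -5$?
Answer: $0$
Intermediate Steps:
$m{\left(K \right)} = -15$ ($m{\left(K \right)} = 5 \left(-5 - -2\right) = 5 \left(-5 + 2\right) = 5 \left(-3\right) = -15$)
$E = - \frac{31}{81}$ ($E = \frac{31}{-81} = 31 \left(- \frac{1}{81}\right) = - \frac{31}{81} \approx -0.38272$)
$v = 0$ ($v = 0 \left(-15\right) = 0$)
$v E = 0 \left(- \frac{31}{81}\right) = 0$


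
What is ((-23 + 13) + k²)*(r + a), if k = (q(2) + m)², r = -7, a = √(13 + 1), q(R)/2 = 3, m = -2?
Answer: -1722 + 246*√14 ≈ -801.55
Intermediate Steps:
q(R) = 6 (q(R) = 2*3 = 6)
a = √14 ≈ 3.7417
k = 16 (k = (6 - 2)² = 4² = 16)
((-23 + 13) + k²)*(r + a) = ((-23 + 13) + 16²)*(-7 + √14) = (-10 + 256)*(-7 + √14) = 246*(-7 + √14) = -1722 + 246*√14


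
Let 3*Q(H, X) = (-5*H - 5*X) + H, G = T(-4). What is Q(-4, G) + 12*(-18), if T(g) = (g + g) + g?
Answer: -572/3 ≈ -190.67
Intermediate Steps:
T(g) = 3*g (T(g) = 2*g + g = 3*g)
G = -12 (G = 3*(-4) = -12)
Q(H, X) = -5*X/3 - 4*H/3 (Q(H, X) = ((-5*H - 5*X) + H)/3 = (-5*X - 4*H)/3 = -5*X/3 - 4*H/3)
Q(-4, G) + 12*(-18) = (-5/3*(-12) - 4/3*(-4)) + 12*(-18) = (20 + 16/3) - 216 = 76/3 - 216 = -572/3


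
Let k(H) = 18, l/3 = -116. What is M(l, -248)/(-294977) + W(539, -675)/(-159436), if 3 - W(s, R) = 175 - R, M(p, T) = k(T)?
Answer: 246975671/47029952972 ≈ 0.0052515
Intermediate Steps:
l = -348 (l = 3*(-116) = -348)
M(p, T) = 18
W(s, R) = -172 + R (W(s, R) = 3 - (175 - R) = 3 + (-175 + R) = -172 + R)
M(l, -248)/(-294977) + W(539, -675)/(-159436) = 18/(-294977) + (-172 - 675)/(-159436) = 18*(-1/294977) - 847*(-1/159436) = -18/294977 + 847/159436 = 246975671/47029952972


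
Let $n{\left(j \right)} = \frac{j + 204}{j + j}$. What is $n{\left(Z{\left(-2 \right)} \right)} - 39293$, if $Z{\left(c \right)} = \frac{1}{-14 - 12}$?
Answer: $- \frac{83889}{2} \approx -41945.0$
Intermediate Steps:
$Z{\left(c \right)} = - \frac{1}{26}$ ($Z{\left(c \right)} = \frac{1}{-26} = - \frac{1}{26}$)
$n{\left(j \right)} = \frac{204 + j}{2 j}$
$n{\left(Z{\left(-2 \right)} \right)} - 39293 = \frac{204 - \frac{1}{26}}{2 \left(- \frac{1}{26}\right)} - 39293 = \frac{1}{2} \left(-26\right) \frac{5303}{26} - 39293 = - \frac{5303}{2} - 39293 = - \frac{83889}{2}$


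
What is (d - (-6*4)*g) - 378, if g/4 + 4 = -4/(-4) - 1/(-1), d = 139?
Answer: -431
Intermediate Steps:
g = -8 (g = -16 + 4*(-4/(-4) - 1/(-1)) = -16 + 4*(-4*(-¼) - 1*(-1)) = -16 + 4*(1 + 1) = -16 + 4*2 = -16 + 8 = -8)
(d - (-6*4)*g) - 378 = (139 - (-6*4)*(-8)) - 378 = (139 - (-24)*(-8)) - 378 = (139 - 1*192) - 378 = (139 - 192) - 378 = -53 - 378 = -431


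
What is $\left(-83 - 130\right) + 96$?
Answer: $-117$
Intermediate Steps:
$\left(-83 - 130\right) + 96 = -213 + 96 = -117$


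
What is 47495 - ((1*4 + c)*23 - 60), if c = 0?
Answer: 47463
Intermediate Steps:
47495 - ((1*4 + c)*23 - 60) = 47495 - ((1*4 + 0)*23 - 60) = 47495 - ((4 + 0)*23 - 60) = 47495 - (4*23 - 60) = 47495 - (92 - 60) = 47495 - 1*32 = 47495 - 32 = 47463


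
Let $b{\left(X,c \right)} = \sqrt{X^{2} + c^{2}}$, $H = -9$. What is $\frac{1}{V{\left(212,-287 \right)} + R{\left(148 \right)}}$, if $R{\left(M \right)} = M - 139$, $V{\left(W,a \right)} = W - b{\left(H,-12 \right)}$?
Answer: $\frac{1}{206} \approx 0.0048544$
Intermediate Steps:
$V{\left(W,a \right)} = -15 + W$ ($V{\left(W,a \right)} = W - \sqrt{\left(-9\right)^{2} + \left(-12\right)^{2}} = W - \sqrt{81 + 144} = W - \sqrt{225} = W - 15 = -15 + W$)
$R{\left(M \right)} = -139 + M$
$\frac{1}{V{\left(212,-287 \right)} + R{\left(148 \right)}} = \frac{1}{\left(-15 + 212\right) + \left(-139 + 148\right)} = \frac{1}{197 + 9} = \frac{1}{206}$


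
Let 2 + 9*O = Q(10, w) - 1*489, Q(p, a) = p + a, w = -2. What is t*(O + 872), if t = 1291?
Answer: 3169405/3 ≈ 1.0565e+6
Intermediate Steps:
Q(p, a) = a + p
O = -161/3 (O = -2/9 + ((-2 + 10) - 1*489)/9 = -2/9 + (8 - 489)/9 = -2/9 + (⅑)*(-481) = -2/9 - 481/9 = -161/3 ≈ -53.667)
t*(O + 872) = 1291*(-161/3 + 872) = 1291*(2455/3) = 3169405/3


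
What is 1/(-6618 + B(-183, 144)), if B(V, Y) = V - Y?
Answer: -1/6945 ≈ -0.00014399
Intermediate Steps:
1/(-6618 + B(-183, 144)) = 1/(-6618 + (-183 - 1*144)) = 1/(-6618 + (-183 - 144)) = 1/(-6618 - 327) = 1/(-6945) = -1/6945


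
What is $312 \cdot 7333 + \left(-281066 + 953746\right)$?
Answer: $2960576$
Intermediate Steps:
$312 \cdot 7333 + \left(-281066 + 953746\right) = 2287896 + 672680 = 2960576$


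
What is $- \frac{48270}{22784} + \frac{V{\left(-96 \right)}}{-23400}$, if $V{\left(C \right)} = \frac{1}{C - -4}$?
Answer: $- \frac{1623681769}{766396800} \approx -2.1186$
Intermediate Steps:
$V{\left(C \right)} = \frac{1}{4 + C}$ ($V{\left(C \right)} = \frac{1}{C + 4} = \frac{1}{4 + C}$)
$- \frac{48270}{22784} + \frac{V{\left(-96 \right)}}{-23400} = - \frac{48270}{22784} + \frac{1}{\left(4 - 96\right) \left(-23400\right)} = \left(-48270\right) \frac{1}{22784} + \frac{1}{-92} \left(- \frac{1}{23400}\right) = - \frac{24135}{11392} - - \frac{1}{2152800} = - \frac{24135}{11392} + \frac{1}{2152800} = - \frac{1623681769}{766396800}$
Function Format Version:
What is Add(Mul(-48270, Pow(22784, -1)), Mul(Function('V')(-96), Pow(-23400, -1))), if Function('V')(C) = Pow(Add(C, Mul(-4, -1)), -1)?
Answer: Rational(-1623681769, 766396800) ≈ -2.1186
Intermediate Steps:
Function('V')(C) = Pow(Add(4, C), -1) (Function('V')(C) = Pow(Add(C, 4), -1) = Pow(Add(4, C), -1))
Add(Mul(-48270, Pow(22784, -1)), Mul(Function('V')(-96), Pow(-23400, -1))) = Add(Mul(-48270, Pow(22784, -1)), Mul(Pow(Add(4, -96), -1), Pow(-23400, -1))) = Add(Mul(-48270, Rational(1, 22784)), Mul(Pow(-92, -1), Rational(-1, 23400))) = Add(Rational(-24135, 11392), Mul(Rational(-1, 92), Rational(-1, 23400))) = Add(Rational(-24135, 11392), Rational(1, 2152800)) = Rational(-1623681769, 766396800)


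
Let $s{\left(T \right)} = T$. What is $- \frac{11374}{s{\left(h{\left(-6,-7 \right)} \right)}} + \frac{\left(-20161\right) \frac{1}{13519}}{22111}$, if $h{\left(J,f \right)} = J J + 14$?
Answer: $- \frac{1699950633408}{7472965225} \approx -227.48$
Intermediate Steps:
$h{\left(J,f \right)} = 14 + J^{2}$ ($h{\left(J,f \right)} = J^{2} + 14 = 14 + J^{2}$)
$- \frac{11374}{s{\left(h{\left(-6,-7 \right)} \right)}} + \frac{\left(-20161\right) \frac{1}{13519}}{22111} = - \frac{11374}{14 + \left(-6\right)^{2}} + \frac{\left(-20161\right) \frac{1}{13519}}{22111} = - \frac{11374}{14 + 36} + \left(-20161\right) \frac{1}{13519} \cdot \frac{1}{22111} = - \frac{11374}{50} - \frac{20161}{298918609} = \left(-11374\right) \frac{1}{50} - \frac{20161}{298918609} = - \frac{5687}{25} - \frac{20161}{298918609} = - \frac{1699950633408}{7472965225}$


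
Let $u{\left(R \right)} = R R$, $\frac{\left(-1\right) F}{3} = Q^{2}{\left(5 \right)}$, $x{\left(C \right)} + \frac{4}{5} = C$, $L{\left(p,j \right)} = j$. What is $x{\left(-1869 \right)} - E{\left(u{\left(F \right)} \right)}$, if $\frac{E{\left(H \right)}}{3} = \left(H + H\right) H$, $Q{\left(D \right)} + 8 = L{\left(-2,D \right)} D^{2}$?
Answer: $- \frac{85328314601978502979}{5} \approx -1.7066 \cdot 10^{19}$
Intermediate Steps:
$Q{\left(D \right)} = -8 + D^{3}$ ($Q{\left(D \right)} = -8 + D D^{2} = -8 + D^{3}$)
$x{\left(C \right)} = - \frac{4}{5} + C$
$F = -41067$ ($F = - 3 \left(-8 + 5^{3}\right)^{2} = - 3 \left(-8 + 125\right)^{2} = - 3 \cdot 117^{2} = \left(-3\right) 13689 = -41067$)
$u{\left(R \right)} = R^{2}$
$E{\left(H \right)} = 6 H^{2}$ ($E{\left(H \right)} = 3 \left(H + H\right) H = 3 \cdot 2 H H = 3 \cdot 2 H^{2} = 6 H^{2}$)
$x{\left(-1869 \right)} - E{\left(u{\left(F \right)} \right)} = \left(- \frac{4}{5} - 1869\right) - 6 \left(\left(-41067\right)^{2}\right)^{2} = - \frac{9349}{5} - 6 \cdot 1686498489^{2} = - \frac{9349}{5} - 6 \cdot 2844277153399283121 = - \frac{9349}{5} - 17065662920395698726 = - \frac{85328314601978502979}{5}$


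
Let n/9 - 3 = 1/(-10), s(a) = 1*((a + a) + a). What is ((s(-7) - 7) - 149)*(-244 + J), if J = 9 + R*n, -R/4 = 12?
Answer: 1316703/5 ≈ 2.6334e+5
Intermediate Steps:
R = -48 (R = -4*12 = -48)
s(a) = 3*a (s(a) = 1*(2*a + a) = 1*(3*a) = 3*a)
n = 261/10 (n = 27 + 9/(-10) = 27 + 9*(-⅒) = 27 - 9/10 = 261/10 ≈ 26.100)
J = -6219/5 (J = 9 - 48*261/10 = 9 - 6264/5 = -6219/5 ≈ -1243.8)
((s(-7) - 7) - 149)*(-244 + J) = ((3*(-7) - 7) - 149)*(-244 - 6219/5) = ((-21 - 7) - 149)*(-7439/5) = (-28 - 149)*(-7439/5) = -177*(-7439/5) = 1316703/5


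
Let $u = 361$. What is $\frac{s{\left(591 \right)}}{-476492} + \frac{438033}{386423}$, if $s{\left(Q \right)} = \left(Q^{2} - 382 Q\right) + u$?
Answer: $\frac{40212284749}{46031867029} \approx 0.87358$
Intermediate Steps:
$s{\left(Q \right)} = 361 + Q^{2} - 382 Q$ ($s{\left(Q \right)} = \left(Q^{2} - 382 Q\right) + 361 = 361 + Q^{2} - 382 Q$)
$\frac{s{\left(591 \right)}}{-476492} + \frac{438033}{386423} = \frac{361 + 591^{2} - 225762}{-476492} + \frac{438033}{386423} = \left(361 + 349281 - 225762\right) \left(- \frac{1}{476492}\right) + 438033 \cdot \frac{1}{386423} = 123880 \left(- \frac{1}{476492}\right) + \frac{438033}{386423} = - \frac{30970}{119123} + \frac{438033}{386423} = \frac{40212284749}{46031867029}$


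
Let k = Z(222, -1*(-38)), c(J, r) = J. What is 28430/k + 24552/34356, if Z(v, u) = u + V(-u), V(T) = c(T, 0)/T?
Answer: 81474884/111657 ≈ 729.69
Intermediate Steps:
V(T) = 1 (V(T) = T/T = 1)
Z(v, u) = 1 + u (Z(v, u) = u + 1 = 1 + u)
k = 39 (k = 1 - 1*(-38) = 1 + 38 = 39)
28430/k + 24552/34356 = 28430/39 + 24552/34356 = 28430*(1/39) + 24552*(1/34356) = 28430/39 + 2046/2863 = 81474884/111657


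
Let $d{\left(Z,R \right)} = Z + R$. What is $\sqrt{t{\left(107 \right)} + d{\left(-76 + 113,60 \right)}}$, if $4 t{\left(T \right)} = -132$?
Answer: $8$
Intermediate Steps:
$t{\left(T \right)} = -33$ ($t{\left(T \right)} = \frac{1}{4} \left(-132\right) = -33$)
$d{\left(Z,R \right)} = R + Z$
$\sqrt{t{\left(107 \right)} + d{\left(-76 + 113,60 \right)}} = \sqrt{-33 + \left(60 + \left(-76 + 113\right)\right)} = \sqrt{-33 + \left(60 + 37\right)} = \sqrt{-33 + 97} = \sqrt{64} = 8$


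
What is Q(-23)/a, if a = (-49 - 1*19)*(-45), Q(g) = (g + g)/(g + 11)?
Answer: 23/18360 ≈ 0.0012527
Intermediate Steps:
Q(g) = 2*g/(11 + g) (Q(g) = (2*g)/(11 + g) = 2*g/(11 + g))
a = 3060 (a = (-49 - 19)*(-45) = -68*(-45) = 3060)
Q(-23)/a = (2*(-23)/(11 - 23))/3060 = (2*(-23)/(-12))*(1/3060) = (2*(-23)*(-1/12))*(1/3060) = (23/6)*(1/3060) = 23/18360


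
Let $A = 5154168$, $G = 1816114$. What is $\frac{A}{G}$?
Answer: $\frac{2577084}{908057} \approx 2.838$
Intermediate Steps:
$\frac{A}{G} = \frac{5154168}{1816114} = 5154168 \cdot \frac{1}{1816114} = \frac{2577084}{908057}$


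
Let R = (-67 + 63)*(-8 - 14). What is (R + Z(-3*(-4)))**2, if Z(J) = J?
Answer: 10000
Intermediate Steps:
R = 88 (R = -4*(-22) = 88)
(R + Z(-3*(-4)))**2 = (88 - 3*(-4))**2 = (88 + 12)**2 = 100**2 = 10000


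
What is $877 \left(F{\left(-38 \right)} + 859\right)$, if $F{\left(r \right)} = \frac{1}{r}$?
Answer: $\frac{28626157}{38} \approx 7.5332 \cdot 10^{5}$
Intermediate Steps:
$877 \left(F{\left(-38 \right)} + 859\right) = 877 \left(\frac{1}{-38} + 859\right) = 877 \left(- \frac{1}{38} + 859\right) = 877 \cdot \frac{32641}{38} = \frac{28626157}{38}$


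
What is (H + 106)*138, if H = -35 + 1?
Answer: 9936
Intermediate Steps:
H = -34
(H + 106)*138 = (-34 + 106)*138 = 72*138 = 9936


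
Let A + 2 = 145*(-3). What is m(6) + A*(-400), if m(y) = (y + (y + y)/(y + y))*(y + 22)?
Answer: 174996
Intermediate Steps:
A = -437 (A = -2 + 145*(-3) = -2 - 435 = -437)
m(y) = (1 + y)*(22 + y) (m(y) = (y + (2*y)/((2*y)))*(22 + y) = (y + (2*y)*(1/(2*y)))*(22 + y) = (y + 1)*(22 + y) = (1 + y)*(22 + y))
m(6) + A*(-400) = (22 + 6² + 23*6) - 437*(-400) = (22 + 36 + 138) + 174800 = 196 + 174800 = 174996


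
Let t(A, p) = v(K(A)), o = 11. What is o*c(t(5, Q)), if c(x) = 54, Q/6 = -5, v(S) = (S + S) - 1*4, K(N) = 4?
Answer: 594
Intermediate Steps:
v(S) = -4 + 2*S (v(S) = 2*S - 4 = -4 + 2*S)
Q = -30 (Q = 6*(-5) = -30)
t(A, p) = 4 (t(A, p) = -4 + 2*4 = -4 + 8 = 4)
o*c(t(5, Q)) = 11*54 = 594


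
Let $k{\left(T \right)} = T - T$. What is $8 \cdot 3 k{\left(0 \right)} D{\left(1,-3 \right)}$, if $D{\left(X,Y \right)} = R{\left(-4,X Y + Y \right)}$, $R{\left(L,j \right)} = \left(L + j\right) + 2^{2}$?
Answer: $0$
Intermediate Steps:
$R{\left(L,j \right)} = 4 + L + j$ ($R{\left(L,j \right)} = \left(L + j\right) + 4 = 4 + L + j$)
$k{\left(T \right)} = 0$
$D{\left(X,Y \right)} = Y + X Y$ ($D{\left(X,Y \right)} = 4 - 4 + \left(X Y + Y\right) = 4 - 4 + \left(Y + X Y\right) = Y + X Y$)
$8 \cdot 3 k{\left(0 \right)} D{\left(1,-3 \right)} = 8 \cdot 3 \cdot 0 \left(- 3 \left(1 + 1\right)\right) = 8 \cdot 0 \left(\left(-3\right) 2\right) = 0 \left(-6\right) = 0$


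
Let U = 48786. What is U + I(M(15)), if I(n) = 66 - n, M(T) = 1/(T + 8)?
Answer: 1123595/23 ≈ 48852.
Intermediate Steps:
M(T) = 1/(8 + T)
U + I(M(15)) = 48786 + (66 - 1/(8 + 15)) = 48786 + (66 - 1/23) = 48786 + 1517/23 = 1123595/23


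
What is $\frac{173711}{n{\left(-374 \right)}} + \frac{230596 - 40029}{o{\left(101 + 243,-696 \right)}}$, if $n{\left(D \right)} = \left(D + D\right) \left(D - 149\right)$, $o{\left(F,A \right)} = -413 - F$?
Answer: $- \frac{74419073441}{296141428} \approx -251.3$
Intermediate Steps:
$n{\left(D \right)} = 2 D \left(-149 + D\right)$
$\frac{173711}{n{\left(-374 \right)}} + \frac{230596 - 40029}{o{\left(101 + 243,-696 \right)}} = \frac{173711}{2 \left(-374\right) \left(-149 - 374\right)} + \frac{230596 - 40029}{-413 - \left(101 + 243\right)} = \frac{173711}{2 \left(-374\right) \left(-523\right)} + \frac{190567}{-413 - 344} = \frac{173711}{391204} + \frac{190567}{-413 - 344} = 173711 \cdot \frac{1}{391204} + \frac{190567}{-757} = \frac{173711}{391204} + 190567 \left(- \frac{1}{757}\right) = \frac{173711}{391204} - \frac{190567}{757} = - \frac{74419073441}{296141428}$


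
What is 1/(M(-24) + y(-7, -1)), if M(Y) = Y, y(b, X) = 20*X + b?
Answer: -1/51 ≈ -0.019608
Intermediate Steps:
y(b, X) = b + 20*X
1/(M(-24) + y(-7, -1)) = 1/(-24 + (-7 + 20*(-1))) = 1/(-24 + (-7 - 20)) = 1/(-24 - 27) = 1/(-51) = -1/51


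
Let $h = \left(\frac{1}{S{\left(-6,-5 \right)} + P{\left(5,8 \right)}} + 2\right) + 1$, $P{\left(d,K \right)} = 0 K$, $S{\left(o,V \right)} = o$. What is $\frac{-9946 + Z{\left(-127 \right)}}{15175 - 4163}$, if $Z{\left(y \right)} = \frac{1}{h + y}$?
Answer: $- \frac{1852444}{2050985} \approx -0.9032$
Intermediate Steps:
$P{\left(d,K \right)} = 0$
$h = \frac{17}{6}$ ($h = \left(\frac{1}{-6 + 0} + 2\right) + 1 = \left(\frac{1}{-6} + 2\right) + 1 = \left(- \frac{1}{6} + 2\right) + 1 = \frac{11}{6} + 1 = \frac{17}{6} \approx 2.8333$)
$Z{\left(y \right)} = \frac{1}{\frac{17}{6} + y}$
$\frac{-9946 + Z{\left(-127 \right)}}{15175 - 4163} = \frac{-9946 + \frac{6}{17 + 6 \left(-127\right)}}{15175 - 4163} = \frac{-9946 + \frac{6}{17 - 762}}{11012} = \left(-9946 + \frac{6}{-745}\right) \frac{1}{11012} = \left(-9946 + 6 \left(- \frac{1}{745}\right)\right) \frac{1}{11012} = \left(-9946 - \frac{6}{745}\right) \frac{1}{11012} = \left(- \frac{7409776}{745}\right) \frac{1}{11012} = - \frac{1852444}{2050985}$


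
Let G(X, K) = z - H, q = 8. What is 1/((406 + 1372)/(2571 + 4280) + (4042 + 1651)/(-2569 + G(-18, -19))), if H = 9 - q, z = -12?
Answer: -17689282/34411947 ≈ -0.51404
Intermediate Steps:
H = 1 (H = 9 - 1*8 = 9 - 8 = 1)
G(X, K) = -13 (G(X, K) = -12 - 1*1 = -12 - 1 = -13)
1/((406 + 1372)/(2571 + 4280) + (4042 + 1651)/(-2569 + G(-18, -19))) = 1/((406 + 1372)/(2571 + 4280) + (4042 + 1651)/(-2569 - 13)) = 1/(1778/6851 + 5693/(-2582)) = 1/(1778*(1/6851) + 5693*(-1/2582)) = 1/(1778/6851 - 5693/2582) = 1/(-34411947/17689282) = -17689282/34411947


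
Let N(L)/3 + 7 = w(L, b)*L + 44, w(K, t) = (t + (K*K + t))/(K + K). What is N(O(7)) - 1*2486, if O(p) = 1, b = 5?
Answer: -4717/2 ≈ -2358.5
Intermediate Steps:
w(K, t) = (K² + 2*t)/(2*K) (w(K, t) = (t + (K² + t))/((2*K)) = (t + (t + K²))*(1/(2*K)) = (K² + 2*t)*(1/(2*K)) = (K² + 2*t)/(2*K))
N(L) = 111 + 3*L*(L/2 + 5/L) (N(L) = -21 + 3*((L/2 + 5/L)*L + 44) = -21 + 3*(L*(L/2 + 5/L) + 44) = -21 + 3*(44 + L*(L/2 + 5/L)) = -21 + (132 + 3*L*(L/2 + 5/L)) = 111 + 3*L*(L/2 + 5/L))
N(O(7)) - 1*2486 = (126 + (3/2)*1²) - 1*2486 = (126 + (3/2)*1) - 2486 = (126 + 3/2) - 2486 = 255/2 - 2486 = -4717/2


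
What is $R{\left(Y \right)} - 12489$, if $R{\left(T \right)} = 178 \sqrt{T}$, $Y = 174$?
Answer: $-12489 + 178 \sqrt{174} \approx -10141.0$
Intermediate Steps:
$R{\left(Y \right)} - 12489 = 178 \sqrt{174} - 12489 = -12489 + 178 \sqrt{174}$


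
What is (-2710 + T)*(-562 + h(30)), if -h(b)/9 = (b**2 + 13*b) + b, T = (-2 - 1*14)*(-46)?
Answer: 24560508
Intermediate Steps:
T = 736 (T = (-2 - 14)*(-46) = -16*(-46) = 736)
h(b) = -126*b - 9*b**2 (h(b) = -9*((b**2 + 13*b) + b) = -9*(b**2 + 14*b) = -126*b - 9*b**2)
(-2710 + T)*(-562 + h(30)) = (-2710 + 736)*(-562 - 9*30*(14 + 30)) = -1974*(-562 - 9*30*44) = -1974*(-562 - 11880) = -1974*(-12442) = 24560508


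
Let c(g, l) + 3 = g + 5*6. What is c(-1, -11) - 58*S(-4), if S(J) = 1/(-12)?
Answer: 185/6 ≈ 30.833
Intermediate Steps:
S(J) = -1/12
c(g, l) = 27 + g (c(g, l) = -3 + (g + 5*6) = -3 + (g + 30) = -3 + (30 + g) = 27 + g)
c(-1, -11) - 58*S(-4) = (27 - 1) - 58*(-1/12) = 26 + 29/6 = 185/6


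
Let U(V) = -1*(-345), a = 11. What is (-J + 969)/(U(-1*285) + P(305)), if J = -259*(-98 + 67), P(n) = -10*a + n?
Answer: -353/27 ≈ -13.074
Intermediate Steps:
U(V) = 345
P(n) = -110 + n (P(n) = -10*11 + n = -110 + n)
J = 8029 (J = -259*(-31) = 8029)
(-J + 969)/(U(-1*285) + P(305)) = (-1*8029 + 969)/(345 + (-110 + 305)) = (-8029 + 969)/(345 + 195) = -7060/540 = -7060*1/540 = -353/27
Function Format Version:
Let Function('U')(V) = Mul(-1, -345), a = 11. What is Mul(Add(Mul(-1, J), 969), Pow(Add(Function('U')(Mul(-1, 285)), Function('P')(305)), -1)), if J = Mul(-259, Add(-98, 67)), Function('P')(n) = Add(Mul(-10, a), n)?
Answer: Rational(-353, 27) ≈ -13.074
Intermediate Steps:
Function('U')(V) = 345
Function('P')(n) = Add(-110, n) (Function('P')(n) = Add(Mul(-10, 11), n) = Add(-110, n))
J = 8029 (J = Mul(-259, -31) = 8029)
Mul(Add(Mul(-1, J), 969), Pow(Add(Function('U')(Mul(-1, 285)), Function('P')(305)), -1)) = Mul(Add(Mul(-1, 8029), 969), Pow(Add(345, Add(-110, 305)), -1)) = Mul(Add(-8029, 969), Pow(Add(345, 195), -1)) = Mul(-7060, Pow(540, -1)) = Mul(-7060, Rational(1, 540)) = Rational(-353, 27)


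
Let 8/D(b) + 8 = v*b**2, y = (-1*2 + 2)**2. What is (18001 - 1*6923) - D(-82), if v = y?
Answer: 11079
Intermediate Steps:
y = 0 (y = (-2 + 2)**2 = 0**2 = 0)
v = 0
D(b) = -1 (D(b) = 8/(-8 + 0*b**2) = 8/(-8 + 0) = 8/(-8) = 8*(-1/8) = -1)
(18001 - 1*6923) - D(-82) = (18001 - 1*6923) - 1*(-1) = (18001 - 6923) + 1 = 11078 + 1 = 11079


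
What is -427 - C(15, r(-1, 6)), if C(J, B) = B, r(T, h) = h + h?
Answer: -439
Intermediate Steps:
r(T, h) = 2*h
-427 - C(15, r(-1, 6)) = -427 - 2*6 = -427 - 1*12 = -427 - 12 = -439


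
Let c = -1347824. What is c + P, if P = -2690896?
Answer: -4038720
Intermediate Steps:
c + P = -1347824 - 2690896 = -4038720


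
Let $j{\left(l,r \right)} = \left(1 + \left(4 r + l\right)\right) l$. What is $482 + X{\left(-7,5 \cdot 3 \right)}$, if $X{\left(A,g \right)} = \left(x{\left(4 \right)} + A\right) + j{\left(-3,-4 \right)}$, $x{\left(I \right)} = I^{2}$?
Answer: $545$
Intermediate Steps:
$j{\left(l,r \right)} = l \left(1 + l + 4 r\right)$ ($j{\left(l,r \right)} = \left(1 + \left(l + 4 r\right)\right) l = \left(1 + l + 4 r\right) l = l \left(1 + l + 4 r\right)$)
$X{\left(A,g \right)} = 70 + A$ ($X{\left(A,g \right)} = \left(4^{2} + A\right) - 3 \left(1 - 3 + 4 \left(-4\right)\right) = \left(16 + A\right) - 3 \left(1 - 3 - 16\right) = \left(16 + A\right) - -54 = \left(16 + A\right) + 54 = 70 + A$)
$482 + X{\left(-7,5 \cdot 3 \right)} = 482 + \left(70 - 7\right) = 482 + 63 = 545$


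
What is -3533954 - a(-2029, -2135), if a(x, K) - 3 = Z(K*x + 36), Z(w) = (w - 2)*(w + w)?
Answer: -37531585138955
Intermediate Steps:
Z(w) = 2*w*(-2 + w) (Z(w) = (-2 + w)*(2*w) = 2*w*(-2 + w))
a(x, K) = 3 + 2*(34 + K*x)*(36 + K*x) (a(x, K) = 3 + 2*(K*x + 36)*(-2 + (K*x + 36)) = 3 + 2*(36 + K*x)*(-2 + (36 + K*x)) = 3 + 2*(36 + K*x)*(34 + K*x) = 3 + 2*(34 + K*x)*(36 + K*x))
-3533954 - a(-2029, -2135) = -3533954 - (3 + 2*(34 - 2135*(-2029))*(36 - 2135*(-2029))) = -3533954 - (3 + 2*(34 + 4331915)*(36 + 4331915)) = -3533954 - (3 + 2*4331949*4331951) = -3533954 - (3 + 37531581604998) = -3533954 - 1*37531581605001 = -3533954 - 37531581605001 = -37531585138955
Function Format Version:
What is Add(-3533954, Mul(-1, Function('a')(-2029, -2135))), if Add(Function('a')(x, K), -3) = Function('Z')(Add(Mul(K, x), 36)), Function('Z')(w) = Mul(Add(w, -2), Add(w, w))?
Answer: -37531585138955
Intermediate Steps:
Function('Z')(w) = Mul(2, w, Add(-2, w)) (Function('Z')(w) = Mul(Add(-2, w), Mul(2, w)) = Mul(2, w, Add(-2, w)))
Function('a')(x, K) = Add(3, Mul(2, Add(34, Mul(K, x)), Add(36, Mul(K, x)))) (Function('a')(x, K) = Add(3, Mul(2, Add(Mul(K, x), 36), Add(-2, Add(Mul(K, x), 36)))) = Add(3, Mul(2, Add(36, Mul(K, x)), Add(-2, Add(36, Mul(K, x))))) = Add(3, Mul(2, Add(36, Mul(K, x)), Add(34, Mul(K, x)))) = Add(3, Mul(2, Add(34, Mul(K, x)), Add(36, Mul(K, x)))))
Add(-3533954, Mul(-1, Function('a')(-2029, -2135))) = Add(-3533954, Mul(-1, Add(3, Mul(2, Add(34, Mul(-2135, -2029)), Add(36, Mul(-2135, -2029)))))) = Add(-3533954, Mul(-1, Add(3, Mul(2, Add(34, 4331915), Add(36, 4331915))))) = Add(-3533954, Mul(-1, Add(3, Mul(2, 4331949, 4331951)))) = Add(-3533954, Mul(-1, Add(3, 37531581604998))) = Add(-3533954, Mul(-1, 37531581605001)) = Add(-3533954, -37531581605001) = -37531585138955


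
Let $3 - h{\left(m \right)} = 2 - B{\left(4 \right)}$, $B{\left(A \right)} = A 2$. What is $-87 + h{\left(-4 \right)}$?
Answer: $-78$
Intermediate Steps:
$B{\left(A \right)} = 2 A$
$h{\left(m \right)} = 9$ ($h{\left(m \right)} = 3 - \left(2 - 2 \cdot 4\right) = 3 - \left(2 - 8\right) = 3 - -6 = 3 + 6 = 9$)
$-87 + h{\left(-4 \right)} = -87 + 9 = -78$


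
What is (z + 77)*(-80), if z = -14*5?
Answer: -560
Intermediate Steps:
z = -70
(z + 77)*(-80) = (-70 + 77)*(-80) = 7*(-80) = -560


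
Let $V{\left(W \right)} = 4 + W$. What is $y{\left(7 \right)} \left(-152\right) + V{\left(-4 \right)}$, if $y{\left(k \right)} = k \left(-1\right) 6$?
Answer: $6384$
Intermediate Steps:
$y{\left(k \right)} = - 6 k$ ($y{\left(k \right)} = - k 6 = - 6 k$)
$y{\left(7 \right)} \left(-152\right) + V{\left(-4 \right)} = \left(-6\right) 7 \left(-152\right) + \left(4 - 4\right) = \left(-42\right) \left(-152\right) + 0 = 6384 + 0 = 6384$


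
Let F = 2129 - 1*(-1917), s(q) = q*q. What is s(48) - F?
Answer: -1742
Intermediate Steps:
s(q) = q**2
F = 4046 (F = 2129 + 1917 = 4046)
s(48) - F = 48**2 - 1*4046 = 2304 - 4046 = -1742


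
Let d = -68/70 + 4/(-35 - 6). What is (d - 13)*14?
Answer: -40378/205 ≈ -196.97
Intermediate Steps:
d = -1534/1435 (d = -68*1/70 + 4/(-41) = -34/35 + 4*(-1/41) = -34/35 - 4/41 = -1534/1435 ≈ -1.0690)
(d - 13)*14 = (-1534/1435 - 13)*14 = -20189/1435*14 = -40378/205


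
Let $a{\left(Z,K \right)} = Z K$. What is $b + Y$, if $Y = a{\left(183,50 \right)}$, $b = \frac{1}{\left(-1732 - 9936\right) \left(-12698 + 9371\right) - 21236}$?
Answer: $\frac{355003530001}{38798200} \approx 9150.0$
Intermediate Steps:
$a{\left(Z,K \right)} = K Z$
$b = \frac{1}{38798200}$ ($b = \frac{1}{\left(-11668\right) \left(-3327\right) - 21236} = \frac{1}{38819436 - 21236} = \frac{1}{38798200} \approx 2.5774 \cdot 10^{-8}$)
$Y = 9150$ ($Y = 50 \cdot 183 = 9150$)
$b + Y = \frac{1}{38798200} + 9150 = \frac{355003530001}{38798200}$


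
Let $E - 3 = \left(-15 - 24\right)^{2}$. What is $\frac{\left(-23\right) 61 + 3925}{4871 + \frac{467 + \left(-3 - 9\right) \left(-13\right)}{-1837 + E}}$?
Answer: $\frac{394693}{762000} \approx 0.51797$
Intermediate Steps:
$E = 1524$ ($E = 3 + \left(-15 - 24\right)^{2} = 3 + \left(-39\right)^{2} = 3 + 1521 = 1524$)
$\frac{\left(-23\right) 61 + 3925}{4871 + \frac{467 + \left(-3 - 9\right) \left(-13\right)}{-1837 + E}} = \frac{\left(-23\right) 61 + 3925}{4871 + \frac{467 + \left(-3 - 9\right) \left(-13\right)}{-1837 + 1524}} = \frac{-1403 + 3925}{4871 + \frac{467 - -156}{-313}} = \frac{2522}{4871 + \left(467 + 156\right) \left(- \frac{1}{313}\right)} = \frac{2522}{4871 + 623 \left(- \frac{1}{313}\right)} = \frac{2522}{4871 - \frac{623}{313}} = \frac{2522}{\frac{1524000}{313}} = 2522 \cdot \frac{313}{1524000} = \frac{394693}{762000}$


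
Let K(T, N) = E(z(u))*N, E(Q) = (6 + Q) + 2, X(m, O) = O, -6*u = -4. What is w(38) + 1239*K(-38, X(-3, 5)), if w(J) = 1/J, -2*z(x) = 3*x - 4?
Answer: 2118691/38 ≈ 55755.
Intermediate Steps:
u = 2/3 (u = -1/6*(-4) = 2/3 ≈ 0.66667)
z(x) = 2 - 3*x/2 (z(x) = -(3*x - 4)/2 = -(-4 + 3*x)/2 = 2 - 3*x/2)
E(Q) = 8 + Q
K(T, N) = 9*N (K(T, N) = (8 + (2 - 3/2*2/3))*N = (8 + (2 - 1))*N = (8 + 1)*N = 9*N)
w(38) + 1239*K(-38, X(-3, 5)) = 1/38 + 1239*(9*5) = 1/38 + 1239*45 = 1/38 + 55755 = 2118691/38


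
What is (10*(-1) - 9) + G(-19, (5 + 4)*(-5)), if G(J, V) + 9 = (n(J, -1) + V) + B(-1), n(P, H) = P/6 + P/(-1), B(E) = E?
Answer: -349/6 ≈ -58.167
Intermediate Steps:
n(P, H) = -5*P/6 (n(P, H) = P*(⅙) + P*(-1) = P/6 - P = -5*P/6)
G(J, V) = -10 + V - 5*J/6 (G(J, V) = -9 + ((-5*J/6 + V) - 1) = -9 + ((V - 5*J/6) - 1) = -9 + (-1 + V - 5*J/6) = -10 + V - 5*J/6)
(10*(-1) - 9) + G(-19, (5 + 4)*(-5)) = (10*(-1) - 9) + (-10 + (5 + 4)*(-5) - ⅚*(-19)) = (-10 - 9) + (-10 + 9*(-5) + 95/6) = -19 + (-10 - 45 + 95/6) = -19 - 235/6 = -349/6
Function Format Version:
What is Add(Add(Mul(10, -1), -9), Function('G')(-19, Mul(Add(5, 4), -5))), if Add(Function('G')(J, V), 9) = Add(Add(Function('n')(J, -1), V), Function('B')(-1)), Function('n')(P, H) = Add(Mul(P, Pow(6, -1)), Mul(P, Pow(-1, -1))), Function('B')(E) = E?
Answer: Rational(-349, 6) ≈ -58.167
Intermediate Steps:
Function('n')(P, H) = Mul(Rational(-5, 6), P) (Function('n')(P, H) = Add(Mul(P, Rational(1, 6)), Mul(P, -1)) = Add(Mul(Rational(1, 6), P), Mul(-1, P)) = Mul(Rational(-5, 6), P))
Function('G')(J, V) = Add(-10, V, Mul(Rational(-5, 6), J)) (Function('G')(J, V) = Add(-9, Add(Add(Mul(Rational(-5, 6), J), V), -1)) = Add(-9, Add(Add(V, Mul(Rational(-5, 6), J)), -1)) = Add(-9, Add(-1, V, Mul(Rational(-5, 6), J))) = Add(-10, V, Mul(Rational(-5, 6), J)))
Add(Add(Mul(10, -1), -9), Function('G')(-19, Mul(Add(5, 4), -5))) = Add(Add(Mul(10, -1), -9), Add(-10, Mul(Add(5, 4), -5), Mul(Rational(-5, 6), -19))) = Add(Add(-10, -9), Add(-10, Mul(9, -5), Rational(95, 6))) = Add(-19, Add(-10, -45, Rational(95, 6))) = Add(-19, Rational(-235, 6)) = Rational(-349, 6)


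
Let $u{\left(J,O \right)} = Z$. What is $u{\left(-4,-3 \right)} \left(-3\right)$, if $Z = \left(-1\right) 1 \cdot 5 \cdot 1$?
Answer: $15$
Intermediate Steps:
$Z = -5$ ($Z = \left(-1\right) 5 = -5$)
$u{\left(J,O \right)} = -5$
$u{\left(-4,-3 \right)} \left(-3\right) = \left(-5\right) \left(-3\right) = 15$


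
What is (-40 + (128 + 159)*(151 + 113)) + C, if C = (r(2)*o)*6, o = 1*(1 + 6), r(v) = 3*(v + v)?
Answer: 76232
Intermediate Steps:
r(v) = 6*v (r(v) = 3*(2*v) = 6*v)
o = 7 (o = 1*7 = 7)
C = 504 (C = ((6*2)*7)*6 = (12*7)*6 = 84*6 = 504)
(-40 + (128 + 159)*(151 + 113)) + C = (-40 + (128 + 159)*(151 + 113)) + 504 = (-40 + 287*264) + 504 = (-40 + 75768) + 504 = 75728 + 504 = 76232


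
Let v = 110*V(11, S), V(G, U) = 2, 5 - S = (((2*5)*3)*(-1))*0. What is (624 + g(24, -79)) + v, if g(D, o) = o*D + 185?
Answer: -867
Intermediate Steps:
g(D, o) = 185 + D*o (g(D, o) = D*o + 185 = 185 + D*o)
S = 5 (S = 5 - ((2*5)*3)*(-1)*0 = 5 - (10*3)*(-1)*0 = 5 - 30*(-1)*0 = 5 - (-30)*0 = 5 - 1*0 = 5 + 0 = 5)
v = 220 (v = 110*2 = 220)
(624 + g(24, -79)) + v = (624 + (185 + 24*(-79))) + 220 = (624 + (185 - 1896)) + 220 = (624 - 1711) + 220 = -1087 + 220 = -867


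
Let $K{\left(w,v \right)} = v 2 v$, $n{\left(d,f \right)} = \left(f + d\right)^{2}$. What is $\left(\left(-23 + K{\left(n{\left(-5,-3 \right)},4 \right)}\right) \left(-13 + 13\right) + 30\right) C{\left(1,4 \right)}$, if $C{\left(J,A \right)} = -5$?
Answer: $-150$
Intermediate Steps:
$n{\left(d,f \right)} = \left(d + f\right)^{2}$
$K{\left(w,v \right)} = 2 v^{2}$ ($K{\left(w,v \right)} = 2 v v = 2 v^{2}$)
$\left(\left(-23 + K{\left(n{\left(-5,-3 \right)},4 \right)}\right) \left(-13 + 13\right) + 30\right) C{\left(1,4 \right)} = \left(\left(-23 + 2 \cdot 4^{2}\right) \left(-13 + 13\right) + 30\right) \left(-5\right) = \left(\left(-23 + 2 \cdot 16\right) 0 + 30\right) \left(-5\right) = \left(\left(-23 + 32\right) 0 + 30\right) \left(-5\right) = \left(9 \cdot 0 + 30\right) \left(-5\right) = \left(0 + 30\right) \left(-5\right) = 30 \left(-5\right) = -150$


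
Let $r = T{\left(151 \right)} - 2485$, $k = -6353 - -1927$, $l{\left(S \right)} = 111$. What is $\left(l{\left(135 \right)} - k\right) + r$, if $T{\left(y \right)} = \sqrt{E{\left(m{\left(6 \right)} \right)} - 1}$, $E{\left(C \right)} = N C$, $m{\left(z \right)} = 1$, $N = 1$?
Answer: $2052$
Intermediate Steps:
$k = -4426$ ($k = -6353 + 1927 = -4426$)
$E{\left(C \right)} = C$ ($E{\left(C \right)} = 1 C = C$)
$T{\left(y \right)} = 0$ ($T{\left(y \right)} = \sqrt{1 - 1} = \sqrt{0} = 0$)
$r = -2485$ ($r = 0 - 2485 = -2485$)
$\left(l{\left(135 \right)} - k\right) + r = \left(111 - -4426\right) - 2485 = \left(111 + 4426\right) - 2485 = 4537 - 2485 = 2052$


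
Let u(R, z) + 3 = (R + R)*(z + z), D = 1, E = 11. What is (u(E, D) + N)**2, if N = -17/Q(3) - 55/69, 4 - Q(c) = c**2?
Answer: 226291849/119025 ≈ 1901.2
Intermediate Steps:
Q(c) = 4 - c**2
u(R, z) = -3 + 4*R*z (u(R, z) = -3 + (R + R)*(z + z) = -3 + (2*R)*(2*z) = -3 + 4*R*z)
N = 898/345 (N = -17/(4 - 1*3**2) - 55/69 = -17/(4 - 1*9) - 55*1/69 = -17/(4 - 9) - 55/69 = -17/(-5) - 55/69 = -17*(-1/5) - 55/69 = 17/5 - 55/69 = 898/345 ≈ 2.6029)
(u(E, D) + N)**2 = ((-3 + 4*11*1) + 898/345)**2 = ((-3 + 44) + 898/345)**2 = (41 + 898/345)**2 = (15043/345)**2 = 226291849/119025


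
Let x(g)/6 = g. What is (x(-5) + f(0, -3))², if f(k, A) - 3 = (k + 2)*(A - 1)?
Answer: 1225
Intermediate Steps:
x(g) = 6*g
f(k, A) = 3 + (-1 + A)*(2 + k) (f(k, A) = 3 + (k + 2)*(A - 1) = 3 + (2 + k)*(-1 + A) = 3 + (-1 + A)*(2 + k))
(x(-5) + f(0, -3))² = (6*(-5) + (1 - 1*0 + 2*(-3) - 3*0))² = (-30 + (1 + 0 - 6 + 0))² = (-30 - 5)² = (-35)² = 1225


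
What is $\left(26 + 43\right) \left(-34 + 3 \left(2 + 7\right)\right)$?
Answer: $-483$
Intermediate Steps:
$\left(26 + 43\right) \left(-34 + 3 \left(2 + 7\right)\right) = 69 \left(-34 + 3 \cdot 9\right) = 69 \left(-34 + 27\right) = 69 \left(-7\right) = -483$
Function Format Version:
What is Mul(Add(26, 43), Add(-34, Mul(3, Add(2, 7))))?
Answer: -483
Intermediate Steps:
Mul(Add(26, 43), Add(-34, Mul(3, Add(2, 7)))) = Mul(69, Add(-34, Mul(3, 9))) = Mul(69, Add(-34, 27)) = Mul(69, -7) = -483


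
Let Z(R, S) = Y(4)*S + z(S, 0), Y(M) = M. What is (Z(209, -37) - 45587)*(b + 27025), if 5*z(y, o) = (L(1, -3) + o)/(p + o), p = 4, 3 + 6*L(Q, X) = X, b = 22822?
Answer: -45595100747/20 ≈ -2.2798e+9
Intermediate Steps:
L(Q, X) = -½ + X/6
z(y, o) = (-1 + o)/(5*(4 + o)) (z(y, o) = (((-½ + (⅙)*(-3)) + o)/(4 + o))/5 = (((-½ - ½) + o)/(4 + o))/5 = ((-1 + o)/(4 + o))/5 = (-1 + o)/(5*(4 + o)))
Z(R, S) = -1/20 + 4*S (Z(R, S) = 4*S + (-1 + 0)/(5*(4 + 0)) = 4*S + (⅕)*(-1)/4 = 4*S + (⅕)*(¼)*(-1) = 4*S - 1/20 = -1/20 + 4*S)
(Z(209, -37) - 45587)*(b + 27025) = ((-1/20 + 4*(-37)) - 45587)*(22822 + 27025) = ((-1/20 - 148) - 45587)*49847 = (-2961/20 - 45587)*49847 = -914701/20*49847 = -45595100747/20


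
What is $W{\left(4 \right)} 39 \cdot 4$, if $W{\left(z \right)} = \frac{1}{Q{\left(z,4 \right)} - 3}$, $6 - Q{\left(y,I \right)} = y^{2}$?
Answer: $-12$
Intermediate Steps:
$Q{\left(y,I \right)} = 6 - y^{2}$
$W{\left(z \right)} = \frac{1}{3 - z^{2}}$ ($W{\left(z \right)} = \frac{1}{\left(6 - z^{2}\right) - 3} = \frac{1}{3 - z^{2}}$)
$W{\left(4 \right)} 39 \cdot 4 = - \frac{1}{-3 + 4^{2}} \cdot 39 \cdot 4 = - \frac{1}{-3 + 16} \cdot 39 \cdot 4 = - \frac{1}{13} \cdot 39 \cdot 4 = \left(-1\right) \frac{1}{13} \cdot 39 \cdot 4 = \left(- \frac{1}{13}\right) 39 \cdot 4 = \left(-3\right) 4 = -12$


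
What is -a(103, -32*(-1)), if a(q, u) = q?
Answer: -103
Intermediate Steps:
-a(103, -32*(-1)) = -1*103 = -103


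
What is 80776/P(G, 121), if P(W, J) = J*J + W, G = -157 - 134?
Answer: 40388/7175 ≈ 5.6290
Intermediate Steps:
G = -291
P(W, J) = W + J² (P(W, J) = J² + W = W + J²)
80776/P(G, 121) = 80776/(-291 + 121²) = 80776/(-291 + 14641) = 80776/14350 = 80776*(1/14350) = 40388/7175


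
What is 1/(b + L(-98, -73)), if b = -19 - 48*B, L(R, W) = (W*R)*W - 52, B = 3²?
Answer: -1/522745 ≈ -1.9130e-6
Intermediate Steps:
B = 9
L(R, W) = -52 + R*W² (L(R, W) = (R*W)*W - 52 = R*W² - 52 = -52 + R*W²)
b = -451 (b = -19 - 48*9 = -19 - 432 = -451)
1/(b + L(-98, -73)) = 1/(-451 + (-52 - 98*(-73)²)) = 1/(-451 + (-52 - 98*5329)) = 1/(-451 + (-52 - 522242)) = 1/(-451 - 522294) = 1/(-522745) = -1/522745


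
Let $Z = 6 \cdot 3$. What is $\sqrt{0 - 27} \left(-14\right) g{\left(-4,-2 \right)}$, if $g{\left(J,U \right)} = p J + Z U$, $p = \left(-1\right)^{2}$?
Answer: $1680 i \sqrt{3} \approx 2909.8 i$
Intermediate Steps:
$p = 1$
$Z = 18$
$g{\left(J,U \right)} = J + 18 U$ ($g{\left(J,U \right)} = 1 J + 18 U = J + 18 U$)
$\sqrt{0 - 27} \left(-14\right) g{\left(-4,-2 \right)} = \sqrt{0 - 27} \left(-14\right) \left(-4 + 18 \left(-2\right)\right) = \sqrt{0 - 27} \left(-14\right) \left(-4 - 36\right) = \sqrt{-27} \left(-14\right) \left(-40\right) = 3 i \sqrt{3} \left(-14\right) \left(-40\right) = - 42 i \sqrt{3} \left(-40\right) = 1680 i \sqrt{3}$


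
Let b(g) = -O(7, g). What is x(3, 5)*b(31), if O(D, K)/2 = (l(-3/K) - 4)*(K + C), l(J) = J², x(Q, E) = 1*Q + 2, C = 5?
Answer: 1380600/961 ≈ 1436.6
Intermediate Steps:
x(Q, E) = 2 + Q (x(Q, E) = Q + 2 = 2 + Q)
O(D, K) = 2*(-4 + 9/K²)*(5 + K) (O(D, K) = 2*(((-3/K)² - 4)*(K + 5)) = 2*((9/K² - 4)*(5 + K)) = 2*((-4 + 9/K²)*(5 + K)) = 2*(-4 + 9/K²)*(5 + K))
b(g) = 40 - 90/g² - 18/g + 8*g (b(g) = -(-40 - 8*g + 18/g + 90/g²) = 40 - 90/g² - 18/g + 8*g)
x(3, 5)*b(31) = (2 + 3)*(40 - 90/31² - 18/31 + 8*31) = 5*(40 - 90*1/961 - 18*1/31 + 248) = 5*(40 - 90/961 - 18/31 + 248) = 5*(276120/961) = 1380600/961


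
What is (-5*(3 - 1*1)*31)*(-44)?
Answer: 13640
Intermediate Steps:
(-5*(3 - 1*1)*31)*(-44) = (-5*(3 - 1)*31)*(-44) = (-5*2*31)*(-44) = -10*31*(-44) = -310*(-44) = 13640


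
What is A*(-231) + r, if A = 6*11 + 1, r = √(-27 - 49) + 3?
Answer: -15474 + 2*I*√19 ≈ -15474.0 + 8.7178*I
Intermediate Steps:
r = 3 + 2*I*√19 (r = √(-76) + 3 = 2*I*√19 + 3 = 3 + 2*I*√19 ≈ 3.0 + 8.7178*I)
A = 67 (A = 66 + 1 = 67)
A*(-231) + r = 67*(-231) + (3 + 2*I*√19) = -15477 + (3 + 2*I*√19) = -15474 + 2*I*√19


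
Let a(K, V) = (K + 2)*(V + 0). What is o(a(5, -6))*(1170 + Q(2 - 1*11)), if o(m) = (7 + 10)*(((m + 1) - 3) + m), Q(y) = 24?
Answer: -1745628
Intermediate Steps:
a(K, V) = V*(2 + K) (a(K, V) = (2 + K)*V = V*(2 + K))
o(m) = -34 + 34*m (o(m) = 17*(((1 + m) - 3) + m) = 17*((-2 + m) + m) = 17*(-2 + 2*m) = -34 + 34*m)
o(a(5, -6))*(1170 + Q(2 - 1*11)) = (-34 + 34*(-6*(2 + 5)))*(1170 + 24) = (-34 + 34*(-6*7))*1194 = (-34 + 34*(-42))*1194 = (-34 - 1428)*1194 = -1462*1194 = -1745628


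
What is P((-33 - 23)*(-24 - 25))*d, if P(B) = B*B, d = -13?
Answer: -97883968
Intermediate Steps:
P(B) = B**2
P((-33 - 23)*(-24 - 25))*d = ((-33 - 23)*(-24 - 25))**2*(-13) = (-56*(-49))**2*(-13) = 2744**2*(-13) = 7529536*(-13) = -97883968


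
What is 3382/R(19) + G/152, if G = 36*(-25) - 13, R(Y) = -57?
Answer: -29795/456 ≈ -65.340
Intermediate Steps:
G = -913 (G = -900 - 13 = -913)
3382/R(19) + G/152 = 3382/(-57) - 913/152 = 3382*(-1/57) - 913*1/152 = -178/3 - 913/152 = -29795/456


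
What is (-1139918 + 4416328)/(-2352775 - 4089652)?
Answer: -3276410/6442427 ≈ -0.50857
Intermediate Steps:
(-1139918 + 4416328)/(-2352775 - 4089652) = 3276410/(-6442427) = 3276410*(-1/6442427) = -3276410/6442427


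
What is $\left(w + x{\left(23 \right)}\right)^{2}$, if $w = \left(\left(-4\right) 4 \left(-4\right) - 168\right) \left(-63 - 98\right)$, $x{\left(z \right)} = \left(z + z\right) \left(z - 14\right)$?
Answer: $294396964$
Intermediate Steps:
$x{\left(z \right)} = 2 z \left(-14 + z\right)$
$w = 16744$ ($w = \left(\left(-16\right) \left(-4\right) - 168\right) \left(-161\right) = \left(64 - 168\right) \left(-161\right) = \left(-104\right) \left(-161\right) = 16744$)
$\left(w + x{\left(23 \right)}\right)^{2} = \left(16744 + 2 \cdot 23 \left(-14 + 23\right)\right)^{2} = \left(16744 + 2 \cdot 23 \cdot 9\right)^{2} = \left(16744 + 414\right)^{2} = 17158^{2} = 294396964$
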